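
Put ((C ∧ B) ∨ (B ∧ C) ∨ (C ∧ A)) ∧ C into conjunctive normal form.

C ∧ (B ∨ A)

((C ∧ B) ∨ (B ∧ C) ∨ (C ∧ A)) ∧ C
⇔ (C ∨ B ∨ C) ∧ (C ∨ B ∨ A) ∧ (C ∨ C ∨ C) ∧ (C ∨ C ∨ A) ∧ (B ∨ B ∨ C) ∧ (B ∨ B ∨ A) ∧ (B ∨ C ∨ C) ∧ (B ∨ C ∨ A) ∧ C   (distribute ∨ over ∧)
⇔ C ∧ (B ∨ A)   (simplify)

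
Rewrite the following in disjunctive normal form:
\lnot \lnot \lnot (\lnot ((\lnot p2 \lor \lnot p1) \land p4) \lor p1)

\lnot \lnot \lnot (\lnot ((\lnot p2 \lor \lnot p1) \land p4) \lor p1)
≡ \lnot (\lnot ((\lnot p2 \lor \lnot p1) \land p4) \lor p1)   [double negation]
≡ \lnot \lnot ((\lnot p2 \lor \lnot p1) \land p4) \land \lnot p1   [De Morgan]
≡ (\lnot p2 \lor \lnot p1) \land p4 \land \lnot p1   [double negation]
≡ (\lnot p2 \land p4 \land \lnot p1) \lor (\lnot p1 \land p4 \land \lnot p1)   [distribute \land over \lor]
≡ \lnot p1 \land p4   [simplify]

\lnot p1 \land p4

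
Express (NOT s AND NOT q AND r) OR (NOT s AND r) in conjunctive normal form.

(NOT s AND NOT q AND r) OR (NOT s AND r)
≡ (NOT s OR NOT s) AND (NOT s OR r) AND (NOT q OR NOT s) AND (NOT q OR r) AND (r OR NOT s) AND (r OR r)   [distribute OR over AND]
≡ NOT s AND r   [simplify]

NOT s AND r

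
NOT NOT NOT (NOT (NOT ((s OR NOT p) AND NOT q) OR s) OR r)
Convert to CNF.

NOT NOT NOT (NOT (NOT ((s OR NOT p) AND NOT q) OR s) OR r)
⇔ NOT (NOT (NOT ((s OR NOT p) AND NOT q) OR s) OR r)   (double negation)
⇔ NOT NOT (NOT ((s OR NOT p) AND NOT q) OR s) AND NOT r   (De Morgan)
⇔ (NOT ((s OR NOT p) AND NOT q) OR s) AND NOT r   (double negation)
⇔ (NOT (s OR NOT p) OR NOT NOT q OR s) AND NOT r   (De Morgan)
⇔ ((NOT s AND NOT NOT p) OR NOT NOT q OR s) AND NOT r   (De Morgan)
⇔ ((NOT s AND p) OR NOT NOT q OR s) AND NOT r   (double negation)
⇔ ((NOT s AND p) OR q OR s) AND NOT r   (double negation)
⇔ (NOT s OR q OR s) AND (p OR q OR s) AND NOT r   (distribute OR over AND)
⇔ (p OR q OR s) AND NOT r   (simplify)

(p OR q OR s) AND NOT r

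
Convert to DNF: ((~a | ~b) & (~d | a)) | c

(~a & ~d) | (~b & ~d) | (~b & a) | c

((~a | ~b) & (~d | a)) | c
⇔ (~a & ~d) | (~a & a) | (~b & ~d) | (~b & a) | c   [distribute & over |]
⇔ (~a & ~d) | (~b & ~d) | (~b & a) | c   [simplify]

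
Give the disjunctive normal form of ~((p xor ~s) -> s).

~p & ~s

~((p xor ~s) -> s)
= ~(~(p xor ~s) | s)   [eliminate ->]
= ~(~((p & ~~s) | (~p & ~s)) | s)   [expand xor]
= ~~((p & ~~s) | (~p & ~s)) & ~s   [De Morgan]
= ((p & ~~s) | (~p & ~s)) & ~s   [double negation]
= ((p & s) | (~p & ~s)) & ~s   [double negation]
= (p & s & ~s) | (~p & ~s & ~s)   [distribute & over |]
= ~p & ~s   [simplify]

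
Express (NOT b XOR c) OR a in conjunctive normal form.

(NOT b OR c OR a) AND (b OR NOT c OR a)

(NOT b XOR c) OR a
≡ ((NOT b OR c) AND NOT (NOT b AND c)) OR a   — expand XOR
≡ ((NOT b OR c) AND (NOT NOT b OR NOT c)) OR a   — De Morgan
≡ ((NOT b OR c) AND (b OR NOT c)) OR a   — double negation
≡ (NOT b OR c OR a) AND (b OR NOT c OR a)   — distribute OR over AND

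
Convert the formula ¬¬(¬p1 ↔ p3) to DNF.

¬¬(¬p1 ↔ p3)
≡ ¬¬((¬p1 → p3) ∧ (p3 → ¬p1))   [eliminate ↔]
≡ ¬¬((¬¬p1 ∨ p3) ∧ (p3 → ¬p1))   [eliminate →]
≡ ¬¬((¬¬p1 ∨ p3) ∧ (¬p3 ∨ ¬p1))   [eliminate →]
≡ (¬¬p1 ∨ p3) ∧ (¬p3 ∨ ¬p1)   [double negation]
≡ (p1 ∨ p3) ∧ (¬p3 ∨ ¬p1)   [double negation]
≡ (p1 ∧ ¬p3) ∨ (p1 ∧ ¬p1) ∨ (p3 ∧ ¬p3) ∨ (p3 ∧ ¬p1)   [distribute ∧ over ∨]
≡ (p1 ∧ ¬p3) ∨ (p3 ∧ ¬p1)   [simplify]

(p1 ∧ ¬p3) ∨ (p3 ∧ ¬p1)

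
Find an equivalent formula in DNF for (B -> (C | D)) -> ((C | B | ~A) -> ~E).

(B & ~C & ~D) | (~C & ~B & A) | ~E

(B -> (C | D)) -> ((C | B | ~A) -> ~E)
≡ ~(B -> (C | D)) | ((C | B | ~A) -> ~E)   [eliminate ->]
≡ ~(~B | C | D) | ((C | B | ~A) -> ~E)   [eliminate ->]
≡ ~(~B | C | D) | ~(C | B | ~A) | ~E   [eliminate ->]
≡ (~~B & ~C & ~D) | ~(C | B | ~A) | ~E   [De Morgan]
≡ (B & ~C & ~D) | ~(C | B | ~A) | ~E   [double negation]
≡ (B & ~C & ~D) | (~C & ~B & ~~A) | ~E   [De Morgan]
≡ (B & ~C & ~D) | (~C & ~B & A) | ~E   [double negation]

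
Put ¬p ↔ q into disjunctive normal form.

(p ∧ ¬q) ∨ (q ∧ ¬p)

¬p ↔ q
⇔ (¬p → q) ∧ (q → ¬p)   [eliminate ↔]
⇔ (¬¬p ∨ q) ∧ (q → ¬p)   [eliminate →]
⇔ (¬¬p ∨ q) ∧ (¬q ∨ ¬p)   [eliminate →]
⇔ (p ∨ q) ∧ (¬q ∨ ¬p)   [double negation]
⇔ (p ∧ ¬q) ∨ (p ∧ ¬p) ∨ (q ∧ ¬q) ∨ (q ∧ ¬p)   [distribute ∧ over ∨]
⇔ (p ∧ ¬q) ∨ (q ∧ ¬p)   [simplify]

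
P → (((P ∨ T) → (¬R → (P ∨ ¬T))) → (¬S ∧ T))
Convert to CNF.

(¬P ∨ ¬S) ∧ (¬P ∨ T)

P → (((P ∨ T) → (¬R → (P ∨ ¬T))) → (¬S ∧ T))
≡ ¬P ∨ (((P ∨ T) → (¬R → (P ∨ ¬T))) → (¬S ∧ T))   — eliminate →
≡ ¬P ∨ ¬((P ∨ T) → (¬R → (P ∨ ¬T))) ∨ (¬S ∧ T)   — eliminate →
≡ ¬P ∨ ¬(¬(P ∨ T) ∨ (¬R → (P ∨ ¬T))) ∨ (¬S ∧ T)   — eliminate →
≡ ¬P ∨ ¬(¬(P ∨ T) ∨ ¬¬R ∨ P ∨ ¬T) ∨ (¬S ∧ T)   — eliminate →
≡ ¬P ∨ (¬¬(P ∨ T) ∧ ¬¬¬R ∧ ¬P ∧ ¬¬T) ∨ (¬S ∧ T)   — De Morgan
≡ ¬P ∨ ((P ∨ T) ∧ ¬¬¬R ∧ ¬P ∧ ¬¬T) ∨ (¬S ∧ T)   — double negation
≡ ¬P ∨ ((P ∨ T) ∧ ¬R ∧ ¬P ∧ ¬¬T) ∨ (¬S ∧ T)   — double negation
≡ ¬P ∨ ((P ∨ T) ∧ ¬R ∧ ¬P ∧ T) ∨ (¬S ∧ T)   — double negation
≡ (¬P ∨ P ∨ T ∨ ¬S) ∧ (¬P ∨ P ∨ T ∨ T) ∧ (¬P ∨ ¬R ∨ ¬S) ∧ (¬P ∨ ¬R ∨ T) ∧ (¬P ∨ ¬P ∨ ¬S) ∧ (¬P ∨ ¬P ∨ T) ∧ (¬P ∨ T ∨ ¬S) ∧ (¬P ∨ T ∨ T)   — distribute ∨ over ∧
≡ (¬P ∨ ¬S) ∧ (¬P ∨ T)   — simplify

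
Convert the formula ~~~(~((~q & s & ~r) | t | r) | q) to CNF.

(s | t | r) & ~q

~~~(~((~q & s & ~r) | t | r) | q)
≡ ~(~((~q & s & ~r) | t | r) | q)   [double negation]
≡ ~~((~q & s & ~r) | t | r) & ~q   [De Morgan]
≡ ((~q & s & ~r) | t | r) & ~q   [double negation]
≡ (~q | t | r) & (s | t | r) & (~r | t | r) & ~q   [distribute | over &]
≡ (s | t | r) & ~q   [simplify]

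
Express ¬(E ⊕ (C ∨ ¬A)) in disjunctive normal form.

¬(E ⊕ (C ∨ ¬A))
= ¬((E ∧ ¬(C ∨ ¬A)) ∨ (¬E ∧ (C ∨ ¬A)))   — expand ⊕
= ¬(E ∧ ¬(C ∨ ¬A)) ∧ ¬(¬E ∧ (C ∨ ¬A))   — De Morgan
= (¬E ∨ ¬¬(C ∨ ¬A)) ∧ ¬(¬E ∧ (C ∨ ¬A))   — De Morgan
= (¬E ∨ C ∨ ¬A) ∧ ¬(¬E ∧ (C ∨ ¬A))   — double negation
= (¬E ∨ C ∨ ¬A) ∧ (¬¬E ∨ ¬(C ∨ ¬A))   — De Morgan
= (¬E ∨ C ∨ ¬A) ∧ (E ∨ ¬(C ∨ ¬A))   — double negation
= (¬E ∨ C ∨ ¬A) ∧ (E ∨ (¬C ∧ ¬¬A))   — De Morgan
= (¬E ∨ C ∨ ¬A) ∧ (E ∨ (¬C ∧ A))   — double negation
= (¬E ∧ E) ∨ (¬E ∧ ¬C ∧ A) ∨ (C ∧ E) ∨ (C ∧ ¬C ∧ A) ∨ (¬A ∧ E) ∨ (¬A ∧ ¬C ∧ A)   — distribute ∧ over ∨
= (¬E ∧ ¬C ∧ A) ∨ (C ∧ E) ∨ (¬A ∧ E)   — simplify

(¬E ∧ ¬C ∧ A) ∨ (C ∧ E) ∨ (¬A ∧ E)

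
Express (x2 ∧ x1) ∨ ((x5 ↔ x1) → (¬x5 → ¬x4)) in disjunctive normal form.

(x2 ∧ x1) ∨ ((x5 ↔ x1) → (¬x5 → ¬x4))
⇔ (x2 ∧ x1) ∨ ¬(x5 ↔ x1) ∨ (¬x5 → ¬x4)   — eliminate →
⇔ (x2 ∧ x1) ∨ ¬((x5 → x1) ∧ (x1 → x5)) ∨ (¬x5 → ¬x4)   — eliminate ↔
⇔ (x2 ∧ x1) ∨ ¬((¬x5 ∨ x1) ∧ (x1 → x5)) ∨ (¬x5 → ¬x4)   — eliminate →
⇔ (x2 ∧ x1) ∨ ¬((¬x5 ∨ x1) ∧ (¬x1 ∨ x5)) ∨ (¬x5 → ¬x4)   — eliminate →
⇔ (x2 ∧ x1) ∨ ¬((¬x5 ∨ x1) ∧ (¬x1 ∨ x5)) ∨ ¬¬x5 ∨ ¬x4   — eliminate →
⇔ (x2 ∧ x1) ∨ ¬(¬x5 ∨ x1) ∨ ¬(¬x1 ∨ x5) ∨ ¬¬x5 ∨ ¬x4   — De Morgan
⇔ (x2 ∧ x1) ∨ (¬¬x5 ∧ ¬x1) ∨ ¬(¬x1 ∨ x5) ∨ ¬¬x5 ∨ ¬x4   — De Morgan
⇔ (x2 ∧ x1) ∨ (x5 ∧ ¬x1) ∨ ¬(¬x1 ∨ x5) ∨ ¬¬x5 ∨ ¬x4   — double negation
⇔ (x2 ∧ x1) ∨ (x5 ∧ ¬x1) ∨ (¬¬x1 ∧ ¬x5) ∨ ¬¬x5 ∨ ¬x4   — De Morgan
⇔ (x2 ∧ x1) ∨ (x5 ∧ ¬x1) ∨ (x1 ∧ ¬x5) ∨ ¬¬x5 ∨ ¬x4   — double negation
⇔ (x2 ∧ x1) ∨ (x5 ∧ ¬x1) ∨ (x1 ∧ ¬x5) ∨ x5 ∨ ¬x4   — double negation
⇔ (x2 ∧ x1) ∨ (x1 ∧ ¬x5) ∨ x5 ∨ ¬x4   — simplify

(x2 ∧ x1) ∨ (x1 ∧ ¬x5) ∨ x5 ∨ ¬x4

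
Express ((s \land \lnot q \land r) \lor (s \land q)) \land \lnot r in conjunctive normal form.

((s \land \lnot q \land r) \lor (s \land q)) \land \lnot r
≡ (s \lor s) \land (s \lor q) \land (\lnot q \lor s) \land (\lnot q \lor q) \land (r \lor s) \land (r \lor q) \land \lnot r   [distribute \lor over \land]
≡ s \land (r \lor q) \land \lnot r   [simplify]

s \land (r \lor q) \land \lnot r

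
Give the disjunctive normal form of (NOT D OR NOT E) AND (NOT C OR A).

(NOT D OR NOT E) AND (NOT C OR A)
⇔ (NOT D AND NOT C) OR (NOT D AND A) OR (NOT E AND NOT C) OR (NOT E AND A)

(NOT D AND NOT C) OR (NOT D AND A) OR (NOT E AND NOT C) OR (NOT E AND A)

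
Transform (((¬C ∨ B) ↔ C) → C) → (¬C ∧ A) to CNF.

(C ∨ A) ∧ ¬C

(((¬C ∨ B) ↔ C) → C) → (¬C ∧ A)
⇔ ¬(((¬C ∨ B) ↔ C) → C) ∨ (¬C ∧ A)   [eliminate →]
⇔ ¬(¬((¬C ∨ B) ↔ C) ∨ C) ∨ (¬C ∧ A)   [eliminate →]
⇔ ¬(¬(((¬C ∨ B) → C) ∧ (C → (¬C ∨ B))) ∨ C) ∨ (¬C ∧ A)   [eliminate ↔]
⇔ ¬(¬((¬(¬C ∨ B) ∨ C) ∧ (C → (¬C ∨ B))) ∨ C) ∨ (¬C ∧ A)   [eliminate →]
⇔ ¬(¬((¬(¬C ∨ B) ∨ C) ∧ (¬C ∨ ¬C ∨ B)) ∨ C) ∨ (¬C ∧ A)   [eliminate →]
⇔ (¬¬((¬(¬C ∨ B) ∨ C) ∧ (¬C ∨ ¬C ∨ B)) ∧ ¬C) ∨ (¬C ∧ A)   [De Morgan]
⇔ ((¬(¬C ∨ B) ∨ C) ∧ (¬C ∨ ¬C ∨ B) ∧ ¬C) ∨ (¬C ∧ A)   [double negation]
⇔ (((¬¬C ∧ ¬B) ∨ C) ∧ (¬C ∨ ¬C ∨ B) ∧ ¬C) ∨ (¬C ∧ A)   [De Morgan]
⇔ (((C ∧ ¬B) ∨ C) ∧ (¬C ∨ ¬C ∨ B) ∧ ¬C) ∨ (¬C ∧ A)   [double negation]
⇔ (C ∨ C ∨ ¬C) ∧ (C ∨ C ∨ A) ∧ (¬B ∨ C ∨ ¬C) ∧ (¬B ∨ C ∨ A) ∧ (¬C ∨ ¬C ∨ B ∨ ¬C) ∧ (¬C ∨ ¬C ∨ B ∨ A) ∧ (¬C ∨ ¬C) ∧ (¬C ∨ A)   [distribute ∨ over ∧]
⇔ (C ∨ A) ∧ ¬C   [simplify]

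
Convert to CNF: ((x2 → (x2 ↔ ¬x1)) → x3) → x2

¬x3 ∨ x2

((x2 → (x2 ↔ ¬x1)) → x3) → x2
= ¬((x2 → (x2 ↔ ¬x1)) → x3) ∨ x2
= ¬(¬(x2 → (x2 ↔ ¬x1)) ∨ x3) ∨ x2
= ¬(¬(¬x2 ∨ (x2 ↔ ¬x1)) ∨ x3) ∨ x2
= ¬(¬(¬x2 ∨ ((x2 → ¬x1) ∧ (¬x1 → x2))) ∨ x3) ∨ x2
= ¬(¬(¬x2 ∨ ((¬x2 ∨ ¬x1) ∧ (¬x1 → x2))) ∨ x3) ∨ x2
= ¬(¬(¬x2 ∨ ((¬x2 ∨ ¬x1) ∧ (¬¬x1 ∨ x2))) ∨ x3) ∨ x2
= (¬¬(¬x2 ∨ ((¬x2 ∨ ¬x1) ∧ (¬¬x1 ∨ x2))) ∧ ¬x3) ∨ x2
= ((¬x2 ∨ ((¬x2 ∨ ¬x1) ∧ (¬¬x1 ∨ x2))) ∧ ¬x3) ∨ x2
= ((¬x2 ∨ ((¬x2 ∨ ¬x1) ∧ (x1 ∨ x2))) ∧ ¬x3) ∨ x2
= (¬x2 ∨ ¬x2 ∨ ¬x1 ∨ x2) ∧ (¬x2 ∨ x1 ∨ x2 ∨ x2) ∧ (¬x3 ∨ x2)
= ¬x3 ∨ x2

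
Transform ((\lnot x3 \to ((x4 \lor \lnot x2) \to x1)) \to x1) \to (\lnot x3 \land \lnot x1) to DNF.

((\lnot x3 \to ((x4 \lor \lnot x2) \to x1)) \to x1) \to (\lnot x3 \land \lnot x1)
≡ \lnot ((\lnot x3 \to ((x4 \lor \lnot x2) \to x1)) \to x1) \lor (\lnot x3 \land \lnot x1)   — eliminate \to
≡ \lnot (\lnot (\lnot x3 \to ((x4 \lor \lnot x2) \to x1)) \lor x1) \lor (\lnot x3 \land \lnot x1)   — eliminate \to
≡ \lnot (\lnot (\lnot \lnot x3 \lor ((x4 \lor \lnot x2) \to x1)) \lor x1) \lor (\lnot x3 \land \lnot x1)   — eliminate \to
≡ \lnot (\lnot (\lnot \lnot x3 \lor \lnot (x4 \lor \lnot x2) \lor x1) \lor x1) \lor (\lnot x3 \land \lnot x1)   — eliminate \to
≡ (\lnot \lnot (\lnot \lnot x3 \lor \lnot (x4 \lor \lnot x2) \lor x1) \land \lnot x1) \lor (\lnot x3 \land \lnot x1)   — De Morgan
≡ ((\lnot \lnot x3 \lor \lnot (x4 \lor \lnot x2) \lor x1) \land \lnot x1) \lor (\lnot x3 \land \lnot x1)   — double negation
≡ ((x3 \lor \lnot (x4 \lor \lnot x2) \lor x1) \land \lnot x1) \lor (\lnot x3 \land \lnot x1)   — double negation
≡ ((x3 \lor (\lnot x4 \land \lnot \lnot x2) \lor x1) \land \lnot x1) \lor (\lnot x3 \land \lnot x1)   — De Morgan
≡ ((x3 \lor (\lnot x4 \land x2) \lor x1) \land \lnot x1) \lor (\lnot x3 \land \lnot x1)   — double negation
≡ (x3 \land \lnot x1) \lor (\lnot x4 \land x2 \land \lnot x1) \lor (x1 \land \lnot x1) \lor (\lnot x3 \land \lnot x1)   — distribute \land over \lor
≡ (x3 \land \lnot x1) \lor (\lnot x4 \land x2 \land \lnot x1) \lor (\lnot x3 \land \lnot x1)   — simplify

(x3 \land \lnot x1) \lor (\lnot x4 \land x2 \land \lnot x1) \lor (\lnot x3 \land \lnot x1)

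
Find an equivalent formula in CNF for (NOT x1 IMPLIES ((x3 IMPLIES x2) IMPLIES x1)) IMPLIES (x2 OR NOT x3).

(NOT x1 IMPLIES ((x3 IMPLIES x2) IMPLIES x1)) IMPLIES (x2 OR NOT x3)
⇔ NOT (NOT x1 IMPLIES ((x3 IMPLIES x2) IMPLIES x1)) OR x2 OR NOT x3   — eliminate IMPLIES
⇔ NOT (NOT NOT x1 OR ((x3 IMPLIES x2) IMPLIES x1)) OR x2 OR NOT x3   — eliminate IMPLIES
⇔ NOT (NOT NOT x1 OR NOT (x3 IMPLIES x2) OR x1) OR x2 OR NOT x3   — eliminate IMPLIES
⇔ NOT (NOT NOT x1 OR NOT (NOT x3 OR x2) OR x1) OR x2 OR NOT x3   — eliminate IMPLIES
⇔ (NOT NOT NOT x1 AND NOT NOT (NOT x3 OR x2) AND NOT x1) OR x2 OR NOT x3   — De Morgan
⇔ (NOT x1 AND NOT NOT (NOT x3 OR x2) AND NOT x1) OR x2 OR NOT x3   — double negation
⇔ (NOT x1 AND (NOT x3 OR x2) AND NOT x1) OR x2 OR NOT x3   — double negation
⇔ (NOT x1 OR x2 OR NOT x3) AND (NOT x3 OR x2 OR x2 OR NOT x3) AND (NOT x1 OR x2 OR NOT x3)   — distribute OR over AND
⇔ NOT x3 OR x2   — simplify

NOT x3 OR x2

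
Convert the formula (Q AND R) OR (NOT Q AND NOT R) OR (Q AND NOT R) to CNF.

(Q AND R) OR (NOT Q AND NOT R) OR (Q AND NOT R)
≡ (Q OR NOT Q OR Q) AND (Q OR NOT Q OR NOT R) AND (Q OR NOT R OR Q) AND (Q OR NOT R OR NOT R) AND (R OR NOT Q OR Q) AND (R OR NOT Q OR NOT R) AND (R OR NOT R OR Q) AND (R OR NOT R OR NOT R)   [distribute OR over AND]
≡ Q OR NOT R   [simplify]

Q OR NOT R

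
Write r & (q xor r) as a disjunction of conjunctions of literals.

r & (q xor r)
≡ r & ((q & ~r) | (~q & r))   [expand xor]
≡ (r & q & ~r) | (r & ~q & r)   [distribute & over |]
≡ r & ~q   [simplify]

r & ~q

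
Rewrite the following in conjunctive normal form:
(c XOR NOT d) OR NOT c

NOT c OR d

(c XOR NOT d) OR NOT c
≡ ((c OR NOT d) AND NOT (c AND NOT d)) OR NOT c   (expand XOR)
≡ ((c OR NOT d) AND (NOT c OR NOT NOT d)) OR NOT c   (De Morgan)
≡ ((c OR NOT d) AND (NOT c OR d)) OR NOT c   (double negation)
≡ (c OR NOT d OR NOT c) AND (NOT c OR d OR NOT c)   (distribute OR over AND)
≡ NOT c OR d   (simplify)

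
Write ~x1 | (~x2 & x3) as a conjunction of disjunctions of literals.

~x1 | (~x2 & x3)
≡ (~x1 | ~x2) & (~x1 | x3)   (distribute | over &)

(~x1 | ~x2) & (~x1 | x3)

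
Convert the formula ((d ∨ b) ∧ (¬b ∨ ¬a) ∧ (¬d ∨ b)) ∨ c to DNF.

((d ∨ b) ∧ (¬b ∨ ¬a) ∧ (¬d ∨ b)) ∨ c
≡ (d ∧ ¬b ∧ ¬d) ∨ (d ∧ ¬b ∧ b) ∨ (d ∧ ¬a ∧ ¬d) ∨ (d ∧ ¬a ∧ b) ∨ (b ∧ ¬b ∧ ¬d) ∨ (b ∧ ¬b ∧ b) ∨ (b ∧ ¬a ∧ ¬d) ∨ (b ∧ ¬a ∧ b) ∨ c   — distribute ∧ over ∨
≡ (b ∧ ¬a) ∨ c   — simplify

(b ∧ ¬a) ∨ c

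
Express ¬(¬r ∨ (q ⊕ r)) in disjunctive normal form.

¬(¬r ∨ (q ⊕ r))
≡ ¬(¬r ∨ (q ∧ ¬r) ∨ (¬q ∧ r))   [expand ⊕]
≡ ¬¬r ∧ ¬(q ∧ ¬r) ∧ ¬(¬q ∧ r)   [De Morgan]
≡ r ∧ ¬(q ∧ ¬r) ∧ ¬(¬q ∧ r)   [double negation]
≡ r ∧ (¬q ∨ ¬¬r) ∧ ¬(¬q ∧ r)   [De Morgan]
≡ r ∧ (¬q ∨ r) ∧ ¬(¬q ∧ r)   [double negation]
≡ r ∧ (¬q ∨ r) ∧ (¬¬q ∨ ¬r)   [De Morgan]
≡ r ∧ (¬q ∨ r) ∧ (q ∨ ¬r)   [double negation]
≡ (r ∧ ¬q ∧ q) ∨ (r ∧ ¬q ∧ ¬r) ∨ (r ∧ r ∧ q) ∨ (r ∧ r ∧ ¬r)   [distribute ∧ over ∨]
≡ r ∧ q   [simplify]

r ∧ q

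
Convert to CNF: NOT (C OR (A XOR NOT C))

NOT C AND (C OR A)

NOT (C OR (A XOR NOT C))
= NOT (C OR ((A OR NOT C) AND NOT (A AND NOT C)))   — expand XOR
= NOT C AND NOT ((A OR NOT C) AND NOT (A AND NOT C))   — De Morgan
= NOT C AND (NOT (A OR NOT C) OR NOT NOT (A AND NOT C))   — De Morgan
= NOT C AND ((NOT A AND NOT NOT C) OR NOT NOT (A AND NOT C))   — De Morgan
= NOT C AND ((NOT A AND C) OR NOT NOT (A AND NOT C))   — double negation
= NOT C AND ((NOT A AND C) OR (A AND NOT C))   — double negation
= NOT C AND (NOT A OR A) AND (NOT A OR NOT C) AND (C OR A) AND (C OR NOT C)   — distribute OR over AND
= NOT C AND (C OR A)   — simplify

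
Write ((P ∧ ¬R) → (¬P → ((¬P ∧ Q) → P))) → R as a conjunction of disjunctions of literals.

(P ∨ R) ∧ (¬P ∨ R) ∧ (Q ∨ R)

((P ∧ ¬R) → (¬P → ((¬P ∧ Q) → P))) → R
= ¬((P ∧ ¬R) → (¬P → ((¬P ∧ Q) → P))) ∨ R   (eliminate →)
= ¬(¬(P ∧ ¬R) ∨ (¬P → ((¬P ∧ Q) → P))) ∨ R   (eliminate →)
= ¬(¬(P ∧ ¬R) ∨ ¬¬P ∨ ((¬P ∧ Q) → P)) ∨ R   (eliminate →)
= ¬(¬(P ∧ ¬R) ∨ ¬¬P ∨ ¬(¬P ∧ Q) ∨ P) ∨ R   (eliminate →)
= (¬¬(P ∧ ¬R) ∧ ¬¬¬P ∧ ¬¬(¬P ∧ Q) ∧ ¬P) ∨ R   (De Morgan)
= (P ∧ ¬R ∧ ¬¬¬P ∧ ¬¬(¬P ∧ Q) ∧ ¬P) ∨ R   (double negation)
= (P ∧ ¬R ∧ ¬P ∧ ¬¬(¬P ∧ Q) ∧ ¬P) ∨ R   (double negation)
= (P ∧ ¬R ∧ ¬P ∧ ¬P ∧ Q ∧ ¬P) ∨ R   (double negation)
= (P ∨ R) ∧ (¬R ∨ R) ∧ (¬P ∨ R) ∧ (¬P ∨ R) ∧ (Q ∨ R) ∧ (¬P ∨ R)   (distribute ∨ over ∧)
= (P ∨ R) ∧ (¬P ∨ R) ∧ (Q ∨ R)   (simplify)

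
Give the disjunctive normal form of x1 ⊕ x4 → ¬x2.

x1 ⊕ x4 → ¬x2
≡ ¬(x1 ⊕ x4) ∨ ¬x2   [eliminate →]
≡ ¬(x1 ∧ ¬x4 ∨ ¬x1 ∧ x4) ∨ ¬x2   [expand ⊕]
≡ ¬(x1 ∧ ¬x4) ∧ ¬(¬x1 ∧ x4) ∨ ¬x2   [De Morgan]
≡ (¬x1 ∨ ¬¬x4) ∧ ¬(¬x1 ∧ x4) ∨ ¬x2   [De Morgan]
≡ (¬x1 ∨ x4) ∧ ¬(¬x1 ∧ x4) ∨ ¬x2   [double negation]
≡ (¬x1 ∨ x4) ∧ (¬¬x1 ∨ ¬x4) ∨ ¬x2   [De Morgan]
≡ (¬x1 ∨ x4) ∧ (x1 ∨ ¬x4) ∨ ¬x2   [double negation]
≡ ¬x1 ∧ x1 ∨ ¬x1 ∧ ¬x4 ∨ x4 ∧ x1 ∨ x4 ∧ ¬x4 ∨ ¬x2   [distribute ∧ over ∨]
≡ ¬x1 ∧ ¬x4 ∨ x4 ∧ x1 ∨ ¬x2   [simplify]

¬x1 ∧ ¬x4 ∨ x4 ∧ x1 ∨ ¬x2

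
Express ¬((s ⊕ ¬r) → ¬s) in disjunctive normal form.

¬((s ⊕ ¬r) → ¬s)
≡ ¬(¬(s ⊕ ¬r) ∨ ¬s)   — eliminate →
≡ ¬(¬((s ∧ ¬¬r) ∨ (¬s ∧ ¬r)) ∨ ¬s)   — expand ⊕
≡ ¬¬((s ∧ ¬¬r) ∨ (¬s ∧ ¬r)) ∧ ¬¬s   — De Morgan
≡ ((s ∧ ¬¬r) ∨ (¬s ∧ ¬r)) ∧ ¬¬s   — double negation
≡ ((s ∧ r) ∨ (¬s ∧ ¬r)) ∧ ¬¬s   — double negation
≡ ((s ∧ r) ∨ (¬s ∧ ¬r)) ∧ s   — double negation
≡ (s ∧ r ∧ s) ∨ (¬s ∧ ¬r ∧ s)   — distribute ∧ over ∨
≡ s ∧ r   — simplify

s ∧ r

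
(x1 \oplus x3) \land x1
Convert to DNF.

(x1 \oplus x3) \land x1
⇔ ((x1 \land \lnot x3) \lor (\lnot x1 \land x3)) \land x1   [expand \oplus]
⇔ (x1 \land \lnot x3 \land x1) \lor (\lnot x1 \land x3 \land x1)   [distribute \land over \lor]
⇔ x1 \land \lnot x3   [simplify]

x1 \land \lnot x3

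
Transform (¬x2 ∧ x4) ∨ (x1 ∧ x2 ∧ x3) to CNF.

(¬x2 ∨ x1) ∧ (¬x2 ∨ x3) ∧ (x4 ∨ x1) ∧ (x4 ∨ x2) ∧ (x4 ∨ x3)

(¬x2 ∧ x4) ∨ (x1 ∧ x2 ∧ x3)
≡ (¬x2 ∨ x1) ∧ (¬x2 ∨ x2) ∧ (¬x2 ∨ x3) ∧ (x4 ∨ x1) ∧ (x4 ∨ x2) ∧ (x4 ∨ x3)   (distribute ∨ over ∧)
≡ (¬x2 ∨ x1) ∧ (¬x2 ∨ x3) ∧ (x4 ∨ x1) ∧ (x4 ∨ x2) ∧ (x4 ∨ x3)   (simplify)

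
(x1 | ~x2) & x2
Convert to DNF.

x1 & x2

(x1 | ~x2) & x2
≡ (x1 & x2) | (~x2 & x2)   [distribute & over |]
≡ x1 & x2   [simplify]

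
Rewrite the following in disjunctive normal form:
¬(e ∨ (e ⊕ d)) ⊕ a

¬(e ∨ (e ⊕ d)) ⊕ a
≡ ¬(e ∨ (e ⊕ d)) ∧ ¬a ∨ ¬¬(e ∨ (e ⊕ d)) ∧ a   [expand ⊕]
≡ ¬(e ∨ e ∧ ¬d ∨ ¬e ∧ d) ∧ ¬a ∨ ¬¬(e ∨ (e ⊕ d)) ∧ a   [expand ⊕]
≡ ¬(e ∨ e ∧ ¬d ∨ ¬e ∧ d) ∧ ¬a ∨ ¬¬(e ∨ e ∧ ¬d ∨ ¬e ∧ d) ∧ a   [expand ⊕]
≡ ¬e ∧ ¬(e ∧ ¬d) ∧ ¬(¬e ∧ d) ∧ ¬a ∨ ¬¬(e ∨ e ∧ ¬d ∨ ¬e ∧ d) ∧ a   [De Morgan]
≡ ¬e ∧ (¬e ∨ ¬¬d) ∧ ¬(¬e ∧ d) ∧ ¬a ∨ ¬¬(e ∨ e ∧ ¬d ∨ ¬e ∧ d) ∧ a   [De Morgan]
≡ ¬e ∧ (¬e ∨ d) ∧ ¬(¬e ∧ d) ∧ ¬a ∨ ¬¬(e ∨ e ∧ ¬d ∨ ¬e ∧ d) ∧ a   [double negation]
≡ ¬e ∧ (¬e ∨ d) ∧ (¬¬e ∨ ¬d) ∧ ¬a ∨ ¬¬(e ∨ e ∧ ¬d ∨ ¬e ∧ d) ∧ a   [De Morgan]
≡ ¬e ∧ (¬e ∨ d) ∧ (e ∨ ¬d) ∧ ¬a ∨ ¬¬(e ∨ e ∧ ¬d ∨ ¬e ∧ d) ∧ a   [double negation]
≡ ¬e ∧ (¬e ∨ d) ∧ (e ∨ ¬d) ∧ ¬a ∨ (e ∨ e ∧ ¬d ∨ ¬e ∧ d) ∧ a   [double negation]
≡ ¬e ∧ ¬e ∧ e ∧ ¬a ∨ ¬e ∧ ¬e ∧ ¬d ∧ ¬a ∨ ¬e ∧ d ∧ e ∧ ¬a ∨ ¬e ∧ d ∧ ¬d ∧ ¬a ∨ e ∧ a ∨ e ∧ ¬d ∧ a ∨ ¬e ∧ d ∧ a   [distribute ∧ over ∨]
≡ ¬e ∧ ¬d ∧ ¬a ∨ e ∧ a ∨ ¬e ∧ d ∧ a   [simplify]

¬e ∧ ¬d ∧ ¬a ∨ e ∧ a ∨ ¬e ∧ d ∧ a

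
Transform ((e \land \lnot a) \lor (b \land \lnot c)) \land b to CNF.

(e \lor \lnot c) \land (\lnot a \lor \lnot c) \land b

((e \land \lnot a) \lor (b \land \lnot c)) \land b
= (e \lor b) \land (e \lor \lnot c) \land (\lnot a \lor b) \land (\lnot a \lor \lnot c) \land b
= (e \lor \lnot c) \land (\lnot a \lor \lnot c) \land b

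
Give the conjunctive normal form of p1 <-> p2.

(~p1 | p2) & (~p2 | p1)

p1 <-> p2
⇔ (p1 -> p2) & (p2 -> p1)   [eliminate <->]
⇔ (~p1 | p2) & (p2 -> p1)   [eliminate ->]
⇔ (~p1 | p2) & (~p2 | p1)   [eliminate ->]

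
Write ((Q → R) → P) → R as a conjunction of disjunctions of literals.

(¬Q ∨ R) ∧ (¬P ∨ R)

((Q → R) → P) → R
≡ ¬((Q → R) → P) ∨ R   (eliminate →)
≡ ¬(¬(Q → R) ∨ P) ∨ R   (eliminate →)
≡ ¬(¬(¬Q ∨ R) ∨ P) ∨ R   (eliminate →)
≡ (¬¬(¬Q ∨ R) ∧ ¬P) ∨ R   (De Morgan)
≡ ((¬Q ∨ R) ∧ ¬P) ∨ R   (double negation)
≡ (¬Q ∨ R ∨ R) ∧ (¬P ∨ R)   (distribute ∨ over ∧)
≡ (¬Q ∨ R) ∧ (¬P ∨ R)   (simplify)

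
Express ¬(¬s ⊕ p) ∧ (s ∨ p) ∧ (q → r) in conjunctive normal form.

(s ∨ p) ∧ (¬p ∨ ¬s) ∧ (¬q ∨ r)

¬(¬s ⊕ p) ∧ (s ∨ p) ∧ (q → r)
⇔ ¬((¬s ∨ p) ∧ ¬(¬s ∧ p)) ∧ (s ∨ p) ∧ (q → r)   — expand ⊕
⇔ ¬((¬s ∨ p) ∧ ¬(¬s ∧ p)) ∧ (s ∨ p) ∧ (¬q ∨ r)   — eliminate →
⇔ (¬(¬s ∨ p) ∨ ¬¬(¬s ∧ p)) ∧ (s ∨ p) ∧ (¬q ∨ r)   — De Morgan
⇔ ((¬¬s ∧ ¬p) ∨ ¬¬(¬s ∧ p)) ∧ (s ∨ p) ∧ (¬q ∨ r)   — De Morgan
⇔ ((s ∧ ¬p) ∨ ¬¬(¬s ∧ p)) ∧ (s ∨ p) ∧ (¬q ∨ r)   — double negation
⇔ ((s ∧ ¬p) ∨ (¬s ∧ p)) ∧ (s ∨ p) ∧ (¬q ∨ r)   — double negation
⇔ (s ∨ ¬s) ∧ (s ∨ p) ∧ (¬p ∨ ¬s) ∧ (¬p ∨ p) ∧ (s ∨ p) ∧ (¬q ∨ r)   — distribute ∨ over ∧
⇔ (s ∨ p) ∧ (¬p ∨ ¬s) ∧ (¬q ∨ r)   — simplify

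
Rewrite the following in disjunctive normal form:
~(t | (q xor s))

(~t & ~q & ~s) | (~t & s & q)

~(t | (q xor s))
= ~(t | (q & ~s) | (~q & s))   [expand xor]
= ~t & ~(q & ~s) & ~(~q & s)   [De Morgan]
= ~t & (~q | ~~s) & ~(~q & s)   [De Morgan]
= ~t & (~q | s) & ~(~q & s)   [double negation]
= ~t & (~q | s) & (~~q | ~s)   [De Morgan]
= ~t & (~q | s) & (q | ~s)   [double negation]
= (~t & ~q & q) | (~t & ~q & ~s) | (~t & s & q) | (~t & s & ~s)   [distribute & over |]
= (~t & ~q & ~s) | (~t & s & q)   [simplify]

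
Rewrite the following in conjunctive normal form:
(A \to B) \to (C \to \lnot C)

(A \to B) \to (C \to \lnot C)
≡ \lnot (A \to B) \lor (C \to \lnot C)
≡ \lnot (\lnot A \lor B) \lor (C \to \lnot C)
≡ \lnot (\lnot A \lor B) \lor \lnot C \lor \lnot C
≡ (\lnot \lnot A \land \lnot B) \lor \lnot C \lor \lnot C
≡ (A \land \lnot B) \lor \lnot C \lor \lnot C
≡ (A \lor \lnot C \lor \lnot C) \land (\lnot B \lor \lnot C \lor \lnot C)
≡ (A \lor \lnot C) \land (\lnot B \lor \lnot C)

(A \lor \lnot C) \land (\lnot B \lor \lnot C)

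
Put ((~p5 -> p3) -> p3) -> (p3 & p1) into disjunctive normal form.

(p5 & ~p3) | (p3 & p1)

((~p5 -> p3) -> p3) -> (p3 & p1)
≡ ~((~p5 -> p3) -> p3) | (p3 & p1)   [eliminate ->]
≡ ~(~(~p5 -> p3) | p3) | (p3 & p1)   [eliminate ->]
≡ ~(~(~~p5 | p3) | p3) | (p3 & p1)   [eliminate ->]
≡ (~~(~~p5 | p3) & ~p3) | (p3 & p1)   [De Morgan]
≡ ((~~p5 | p3) & ~p3) | (p3 & p1)   [double negation]
≡ ((p5 | p3) & ~p3) | (p3 & p1)   [double negation]
≡ (p5 & ~p3) | (p3 & ~p3) | (p3 & p1)   [distribute & over |]
≡ (p5 & ~p3) | (p3 & p1)   [simplify]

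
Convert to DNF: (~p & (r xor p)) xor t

(~p & (r xor p)) xor t
≡ (~p & (r xor p) & ~t) | (~(~p & (r xor p)) & t)
≡ (~p & ((r & ~p) | (~r & p)) & ~t) | (~(~p & (r xor p)) & t)
≡ (~p & ((r & ~p) | (~r & p)) & ~t) | (~(~p & ((r & ~p) | (~r & p))) & t)
≡ (~p & ((r & ~p) | (~r & p)) & ~t) | ((~~p | ~((r & ~p) | (~r & p))) & t)
≡ (~p & ((r & ~p) | (~r & p)) & ~t) | ((p | ~((r & ~p) | (~r & p))) & t)
≡ (~p & ((r & ~p) | (~r & p)) & ~t) | ((p | (~(r & ~p) & ~(~r & p))) & t)
≡ (~p & ((r & ~p) | (~r & p)) & ~t) | ((p | ((~r | ~~p) & ~(~r & p))) & t)
≡ (~p & ((r & ~p) | (~r & p)) & ~t) | ((p | ((~r | p) & ~(~r & p))) & t)
≡ (~p & ((r & ~p) | (~r & p)) & ~t) | ((p | ((~r | p) & (~~r | ~p))) & t)
≡ (~p & ((r & ~p) | (~r & p)) & ~t) | ((p | ((~r | p) & (r | ~p))) & t)
≡ (~p & r & ~p & ~t) | (~p & ~r & p & ~t) | (p & t) | (~r & r & t) | (~r & ~p & t) | (p & r & t) | (p & ~p & t)
≡ (~p & r & ~t) | (p & t) | (~r & ~p & t)

(~p & r & ~t) | (p & t) | (~r & ~p & t)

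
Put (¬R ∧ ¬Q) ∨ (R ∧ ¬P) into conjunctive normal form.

(¬R ∧ ¬Q) ∨ (R ∧ ¬P)
≡ (¬R ∨ R) ∧ (¬R ∨ ¬P) ∧ (¬Q ∨ R) ∧ (¬Q ∨ ¬P)   [distribute ∨ over ∧]
≡ (¬R ∨ ¬P) ∧ (¬Q ∨ R) ∧ (¬Q ∨ ¬P)   [simplify]

(¬R ∨ ¬P) ∧ (¬Q ∨ R) ∧ (¬Q ∨ ¬P)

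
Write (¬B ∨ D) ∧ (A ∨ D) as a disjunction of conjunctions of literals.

(¬B ∧ A) ∨ D

(¬B ∨ D) ∧ (A ∨ D)
= (¬B ∧ A) ∨ (¬B ∧ D) ∨ (D ∧ A) ∨ (D ∧ D)
= (¬B ∧ A) ∨ D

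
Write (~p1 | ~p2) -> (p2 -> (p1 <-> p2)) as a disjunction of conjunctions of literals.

(~p1 | ~p2) -> (p2 -> (p1 <-> p2))
= ~(~p1 | ~p2) | (p2 -> (p1 <-> p2))   [eliminate ->]
= ~(~p1 | ~p2) | ~p2 | (p1 <-> p2)   [eliminate ->]
= ~(~p1 | ~p2) | ~p2 | ((p1 -> p2) & (p2 -> p1))   [eliminate <->]
= ~(~p1 | ~p2) | ~p2 | ((~p1 | p2) & (p2 -> p1))   [eliminate ->]
= ~(~p1 | ~p2) | ~p2 | ((~p1 | p2) & (~p2 | p1))   [eliminate ->]
= (~~p1 & ~~p2) | ~p2 | ((~p1 | p2) & (~p2 | p1))   [De Morgan]
= (p1 & ~~p2) | ~p2 | ((~p1 | p2) & (~p2 | p1))   [double negation]
= (p1 & p2) | ~p2 | ((~p1 | p2) & (~p2 | p1))   [double negation]
= (p1 & p2) | ~p2 | (~p1 & ~p2) | (~p1 & p1) | (p2 & ~p2) | (p2 & p1)   [distribute & over |]
= (p1 & p2) | ~p2   [simplify]

(p1 & p2) | ~p2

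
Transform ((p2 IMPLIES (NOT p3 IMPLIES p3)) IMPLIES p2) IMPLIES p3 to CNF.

((p2 IMPLIES (NOT p3 IMPLIES p3)) IMPLIES p2) IMPLIES p3
≡ NOT ((p2 IMPLIES (NOT p3 IMPLIES p3)) IMPLIES p2) OR p3   [eliminate IMPLIES]
≡ NOT (NOT (p2 IMPLIES (NOT p3 IMPLIES p3)) OR p2) OR p3   [eliminate IMPLIES]
≡ NOT (NOT (NOT p2 OR (NOT p3 IMPLIES p3)) OR p2) OR p3   [eliminate IMPLIES]
≡ NOT (NOT (NOT p2 OR NOT NOT p3 OR p3) OR p2) OR p3   [eliminate IMPLIES]
≡ (NOT NOT (NOT p2 OR NOT NOT p3 OR p3) AND NOT p2) OR p3   [De Morgan]
≡ ((NOT p2 OR NOT NOT p3 OR p3) AND NOT p2) OR p3   [double negation]
≡ ((NOT p2 OR p3 OR p3) AND NOT p2) OR p3   [double negation]
≡ (NOT p2 OR p3 OR p3 OR p3) AND (NOT p2 OR p3)   [distribute OR over AND]
≡ NOT p2 OR p3   [simplify]

NOT p2 OR p3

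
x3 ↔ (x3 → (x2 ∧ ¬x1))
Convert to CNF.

x3 ↔ (x3 → (x2 ∧ ¬x1))
⇔ (x3 → (x3 → (x2 ∧ ¬x1))) ∧ ((x3 → (x2 ∧ ¬x1)) → x3)   (eliminate ↔)
⇔ (¬x3 ∨ (x3 → (x2 ∧ ¬x1))) ∧ ((x3 → (x2 ∧ ¬x1)) → x3)   (eliminate →)
⇔ (¬x3 ∨ ¬x3 ∨ (x2 ∧ ¬x1)) ∧ ((x3 → (x2 ∧ ¬x1)) → x3)   (eliminate →)
⇔ (¬x3 ∨ ¬x3 ∨ (x2 ∧ ¬x1)) ∧ (¬(x3 → (x2 ∧ ¬x1)) ∨ x3)   (eliminate →)
⇔ (¬x3 ∨ ¬x3 ∨ (x2 ∧ ¬x1)) ∧ (¬(¬x3 ∨ (x2 ∧ ¬x1)) ∨ x3)   (eliminate →)
⇔ (¬x3 ∨ ¬x3 ∨ (x2 ∧ ¬x1)) ∧ ((¬¬x3 ∧ ¬(x2 ∧ ¬x1)) ∨ x3)   (De Morgan)
⇔ (¬x3 ∨ ¬x3 ∨ (x2 ∧ ¬x1)) ∧ ((x3 ∧ ¬(x2 ∧ ¬x1)) ∨ x3)   (double negation)
⇔ (¬x3 ∨ ¬x3 ∨ (x2 ∧ ¬x1)) ∧ ((x3 ∧ (¬x2 ∨ ¬¬x1)) ∨ x3)   (De Morgan)
⇔ (¬x3 ∨ ¬x3 ∨ (x2 ∧ ¬x1)) ∧ ((x3 ∧ (¬x2 ∨ x1)) ∨ x3)   (double negation)
⇔ (¬x3 ∨ ¬x3 ∨ x2) ∧ (¬x3 ∨ ¬x3 ∨ ¬x1) ∧ (x3 ∨ x3) ∧ (¬x2 ∨ x1 ∨ x3)   (distribute ∨ over ∧)
⇔ (¬x3 ∨ x2) ∧ (¬x3 ∨ ¬x1) ∧ x3   (simplify)

(¬x3 ∨ x2) ∧ (¬x3 ∨ ¬x1) ∧ x3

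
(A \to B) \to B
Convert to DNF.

(A \land \lnot B) \lor B

(A \to B) \to B
≡ \lnot (A \to B) \lor B   — eliminate \to
≡ \lnot (\lnot A \lor B) \lor B   — eliminate \to
≡ (\lnot \lnot A \land \lnot B) \lor B   — De Morgan
≡ (A \land \lnot B) \lor B   — double negation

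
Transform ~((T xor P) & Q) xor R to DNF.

~((T xor P) & Q) xor R
≡ (~((T xor P) & Q) & ~R) | (~~((T xor P) & Q) & R)   (expand xor)
≡ (~(((T & ~P) | (~T & P)) & Q) & ~R) | (~~((T xor P) & Q) & R)   (expand xor)
≡ (~(((T & ~P) | (~T & P)) & Q) & ~R) | (~~(((T & ~P) | (~T & P)) & Q) & R)   (expand xor)
≡ ((~((T & ~P) | (~T & P)) | ~Q) & ~R) | (~~(((T & ~P) | (~T & P)) & Q) & R)   (De Morgan)
≡ (((~(T & ~P) & ~(~T & P)) | ~Q) & ~R) | (~~(((T & ~P) | (~T & P)) & Q) & R)   (De Morgan)
≡ ((((~T | ~~P) & ~(~T & P)) | ~Q) & ~R) | (~~(((T & ~P) | (~T & P)) & Q) & R)   (De Morgan)
≡ ((((~T | P) & ~(~T & P)) | ~Q) & ~R) | (~~(((T & ~P) | (~T & P)) & Q) & R)   (double negation)
≡ ((((~T | P) & (~~T | ~P)) | ~Q) & ~R) | (~~(((T & ~P) | (~T & P)) & Q) & R)   (De Morgan)
≡ ((((~T | P) & (T | ~P)) | ~Q) & ~R) | (~~(((T & ~P) | (~T & P)) & Q) & R)   (double negation)
≡ ((((~T | P) & (T | ~P)) | ~Q) & ~R) | (((T & ~P) | (~T & P)) & Q & R)   (double negation)
≡ (~T & T & ~R) | (~T & ~P & ~R) | (P & T & ~R) | (P & ~P & ~R) | (~Q & ~R) | (T & ~P & Q & R) | (~T & P & Q & R)   (distribute & over |)
≡ (~T & ~P & ~R) | (P & T & ~R) | (~Q & ~R) | (T & ~P & Q & R) | (~T & P & Q & R)   (simplify)

(~T & ~P & ~R) | (P & T & ~R) | (~Q & ~R) | (T & ~P & Q & R) | (~T & P & Q & R)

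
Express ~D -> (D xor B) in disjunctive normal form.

~D -> (D xor B)
= ~~D | (D xor B)   [eliminate ->]
= ~~D | (D & ~B) | (~D & B)   [expand xor]
= D | (D & ~B) | (~D & B)   [double negation]
= D | (~D & B)   [simplify]

D | (~D & B)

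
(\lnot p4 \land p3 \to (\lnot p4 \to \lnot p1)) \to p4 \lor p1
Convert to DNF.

(\lnot p4 \land p3 \to (\lnot p4 \to \lnot p1)) \to p4 \lor p1
⇔ \lnot (\lnot p4 \land p3 \to (\lnot p4 \to \lnot p1)) \lor p4 \lor p1   (eliminate \to)
⇔ \lnot (\lnot (\lnot p4 \land p3) \lor (\lnot p4 \to \lnot p1)) \lor p4 \lor p1   (eliminate \to)
⇔ \lnot (\lnot (\lnot p4 \land p3) \lor \lnot \lnot p4 \lor \lnot p1) \lor p4 \lor p1   (eliminate \to)
⇔ \lnot \lnot (\lnot p4 \land p3) \land \lnot \lnot \lnot p4 \land \lnot \lnot p1 \lor p4 \lor p1   (De Morgan)
⇔ \lnot p4 \land p3 \land \lnot \lnot \lnot p4 \land \lnot \lnot p1 \lor p4 \lor p1   (double negation)
⇔ \lnot p4 \land p3 \land \lnot p4 \land \lnot \lnot p1 \lor p4 \lor p1   (double negation)
⇔ \lnot p4 \land p3 \land \lnot p4 \land p1 \lor p4 \lor p1   (double negation)
⇔ p4 \lor p1   (simplify)

p4 \lor p1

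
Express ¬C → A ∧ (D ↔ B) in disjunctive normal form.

¬C → A ∧ (D ↔ B)
= ¬¬C ∨ A ∧ (D ↔ B)
= ¬¬C ∨ A ∧ (D → B) ∧ (B → D)
= ¬¬C ∨ A ∧ (¬D ∨ B) ∧ (B → D)
= ¬¬C ∨ A ∧ (¬D ∨ B) ∧ (¬B ∨ D)
= C ∨ A ∧ (¬D ∨ B) ∧ (¬B ∨ D)
= C ∨ A ∧ ¬D ∧ ¬B ∨ A ∧ ¬D ∧ D ∨ A ∧ B ∧ ¬B ∨ A ∧ B ∧ D
= C ∨ A ∧ ¬D ∧ ¬B ∨ A ∧ B ∧ D

C ∨ A ∧ ¬D ∧ ¬B ∨ A ∧ B ∧ D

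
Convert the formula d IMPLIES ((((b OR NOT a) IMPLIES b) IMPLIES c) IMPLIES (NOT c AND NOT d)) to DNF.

d IMPLIES ((((b OR NOT a) IMPLIES b) IMPLIES c) IMPLIES (NOT c AND NOT d))
≡ NOT d OR ((((b OR NOT a) IMPLIES b) IMPLIES c) IMPLIES (NOT c AND NOT d))
≡ NOT d OR NOT (((b OR NOT a) IMPLIES b) IMPLIES c) OR (NOT c AND NOT d)
≡ NOT d OR NOT (NOT ((b OR NOT a) IMPLIES b) OR c) OR (NOT c AND NOT d)
≡ NOT d OR NOT (NOT (NOT (b OR NOT a) OR b) OR c) OR (NOT c AND NOT d)
≡ NOT d OR (NOT NOT (NOT (b OR NOT a) OR b) AND NOT c) OR (NOT c AND NOT d)
≡ NOT d OR ((NOT (b OR NOT a) OR b) AND NOT c) OR (NOT c AND NOT d)
≡ NOT d OR (((NOT b AND NOT NOT a) OR b) AND NOT c) OR (NOT c AND NOT d)
≡ NOT d OR (((NOT b AND a) OR b) AND NOT c) OR (NOT c AND NOT d)
≡ NOT d OR (NOT b AND a AND NOT c) OR (b AND NOT c) OR (NOT c AND NOT d)
≡ NOT d OR (NOT b AND a AND NOT c) OR (b AND NOT c)

NOT d OR (NOT b AND a AND NOT c) OR (b AND NOT c)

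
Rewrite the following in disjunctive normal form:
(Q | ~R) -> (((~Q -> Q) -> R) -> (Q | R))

(Q | ~R) -> (((~Q -> Q) -> R) -> (Q | R))
= ~(Q | ~R) | (((~Q -> Q) -> R) -> (Q | R))   [eliminate ->]
= ~(Q | ~R) | ~((~Q -> Q) -> R) | Q | R   [eliminate ->]
= ~(Q | ~R) | ~(~(~Q -> Q) | R) | Q | R   [eliminate ->]
= ~(Q | ~R) | ~(~(~~Q | Q) | R) | Q | R   [eliminate ->]
= (~Q & ~~R) | ~(~(~~Q | Q) | R) | Q | R   [De Morgan]
= (~Q & R) | ~(~(~~Q | Q) | R) | Q | R   [double negation]
= (~Q & R) | (~~(~~Q | Q) & ~R) | Q | R   [De Morgan]
= (~Q & R) | ((~~Q | Q) & ~R) | Q | R   [double negation]
= (~Q & R) | ((Q | Q) & ~R) | Q | R   [double negation]
= (~Q & R) | (Q & ~R) | (Q & ~R) | Q | R   [distribute & over |]
= Q | R   [simplify]

Q | R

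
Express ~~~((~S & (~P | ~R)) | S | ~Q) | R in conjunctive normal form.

(S | R) & (~S | R) & (Q | R)

~~~((~S & (~P | ~R)) | S | ~Q) | R
⇔ ~((~S & (~P | ~R)) | S | ~Q) | R   (double negation)
⇔ (~(~S & (~P | ~R)) & ~S & ~~Q) | R   (De Morgan)
⇔ ((~~S | ~(~P | ~R)) & ~S & ~~Q) | R   (De Morgan)
⇔ ((S | ~(~P | ~R)) & ~S & ~~Q) | R   (double negation)
⇔ ((S | (~~P & ~~R)) & ~S & ~~Q) | R   (De Morgan)
⇔ ((S | (P & ~~R)) & ~S & ~~Q) | R   (double negation)
⇔ ((S | (P & R)) & ~S & ~~Q) | R   (double negation)
⇔ ((S | (P & R)) & ~S & Q) | R   (double negation)
⇔ (S | P | R) & (S | R | R) & (~S | R) & (Q | R)   (distribute | over &)
⇔ (S | R) & (~S | R) & (Q | R)   (simplify)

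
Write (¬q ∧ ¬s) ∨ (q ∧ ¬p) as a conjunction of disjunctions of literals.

(¬q ∨ ¬p) ∧ (¬s ∨ q) ∧ (¬s ∨ ¬p)

(¬q ∧ ¬s) ∨ (q ∧ ¬p)
⇔ (¬q ∨ q) ∧ (¬q ∨ ¬p) ∧ (¬s ∨ q) ∧ (¬s ∨ ¬p)   [distribute ∨ over ∧]
⇔ (¬q ∨ ¬p) ∧ (¬s ∨ q) ∧ (¬s ∨ ¬p)   [simplify]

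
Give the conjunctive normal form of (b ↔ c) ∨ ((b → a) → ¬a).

(¬b ∨ c ∨ ¬a) ∧ (¬c ∨ b ∨ ¬a)

(b ↔ c) ∨ ((b → a) → ¬a)
≡ ((b → c) ∧ (c → b)) ∨ ((b → a) → ¬a)   [eliminate ↔]
≡ ((¬b ∨ c) ∧ (c → b)) ∨ ((b → a) → ¬a)   [eliminate →]
≡ ((¬b ∨ c) ∧ (¬c ∨ b)) ∨ ((b → a) → ¬a)   [eliminate →]
≡ ((¬b ∨ c) ∧ (¬c ∨ b)) ∨ ¬(b → a) ∨ ¬a   [eliminate →]
≡ ((¬b ∨ c) ∧ (¬c ∨ b)) ∨ ¬(¬b ∨ a) ∨ ¬a   [eliminate →]
≡ ((¬b ∨ c) ∧ (¬c ∨ b)) ∨ (¬¬b ∧ ¬a) ∨ ¬a   [De Morgan]
≡ ((¬b ∨ c) ∧ (¬c ∨ b)) ∨ (b ∧ ¬a) ∨ ¬a   [double negation]
≡ (¬b ∨ c ∨ b ∨ ¬a) ∧ (¬b ∨ c ∨ ¬a ∨ ¬a) ∧ (¬c ∨ b ∨ b ∨ ¬a) ∧ (¬c ∨ b ∨ ¬a ∨ ¬a)   [distribute ∨ over ∧]
≡ (¬b ∨ c ∨ ¬a) ∧ (¬c ∨ b ∨ ¬a)   [simplify]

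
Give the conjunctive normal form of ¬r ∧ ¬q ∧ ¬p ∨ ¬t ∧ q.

(¬r ∨ ¬t) ∧ (¬r ∨ q) ∧ (¬q ∨ ¬t) ∧ (¬p ∨ ¬t) ∧ (¬p ∨ q)

¬r ∧ ¬q ∧ ¬p ∨ ¬t ∧ q
≡ (¬r ∨ ¬t) ∧ (¬r ∨ q) ∧ (¬q ∨ ¬t) ∧ (¬q ∨ q) ∧ (¬p ∨ ¬t) ∧ (¬p ∨ q)
≡ (¬r ∨ ¬t) ∧ (¬r ∨ q) ∧ (¬q ∨ ¬t) ∧ (¬p ∨ ¬t) ∧ (¬p ∨ q)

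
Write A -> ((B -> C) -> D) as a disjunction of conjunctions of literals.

A -> ((B -> C) -> D)
≡ ~A | ((B -> C) -> D)   [eliminate ->]
≡ ~A | ~(B -> C) | D   [eliminate ->]
≡ ~A | ~(~B | C) | D   [eliminate ->]
≡ ~A | (~~B & ~C) | D   [De Morgan]
≡ ~A | (B & ~C) | D   [double negation]

~A | (B & ~C) | D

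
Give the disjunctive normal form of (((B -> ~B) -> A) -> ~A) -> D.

A | D

(((B -> ~B) -> A) -> ~A) -> D
= ~(((B -> ~B) -> A) -> ~A) | D   (eliminate ->)
= ~(~((B -> ~B) -> A) | ~A) | D   (eliminate ->)
= ~(~(~(B -> ~B) | A) | ~A) | D   (eliminate ->)
= ~(~(~(~B | ~B) | A) | ~A) | D   (eliminate ->)
= (~~(~(~B | ~B) | A) & ~~A) | D   (De Morgan)
= ((~(~B | ~B) | A) & ~~A) | D   (double negation)
= (((~~B & ~~B) | A) & ~~A) | D   (De Morgan)
= (((B & ~~B) | A) & ~~A) | D   (double negation)
= (((B & B) | A) & ~~A) | D   (double negation)
= (((B & B) | A) & A) | D   (double negation)
= (B & B & A) | (A & A) | D   (distribute & over |)
= A | D   (simplify)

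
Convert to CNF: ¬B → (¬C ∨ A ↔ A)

¬B → (¬C ∨ A ↔ A)
≡ ¬¬B ∨ (¬C ∨ A ↔ A)   [eliminate →]
≡ ¬¬B ∨ (¬C ∨ A → A) ∧ (A → ¬C ∨ A)   [eliminate ↔]
≡ ¬¬B ∨ (¬(¬C ∨ A) ∨ A) ∧ (A → ¬C ∨ A)   [eliminate →]
≡ ¬¬B ∨ (¬(¬C ∨ A) ∨ A) ∧ (¬A ∨ ¬C ∨ A)   [eliminate →]
≡ B ∨ (¬(¬C ∨ A) ∨ A) ∧ (¬A ∨ ¬C ∨ A)   [double negation]
≡ B ∨ (¬¬C ∧ ¬A ∨ A) ∧ (¬A ∨ ¬C ∨ A)   [De Morgan]
≡ B ∨ (C ∧ ¬A ∨ A) ∧ (¬A ∨ ¬C ∨ A)   [double negation]
≡ (B ∨ C ∨ A) ∧ (B ∨ ¬A ∨ A) ∧ (B ∨ ¬A ∨ ¬C ∨ A)   [distribute ∨ over ∧]
≡ B ∨ C ∨ A   [simplify]

B ∨ C ∨ A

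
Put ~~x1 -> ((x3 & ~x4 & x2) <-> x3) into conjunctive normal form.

(~x1 | ~x3 | ~x4) & (~x1 | ~x3 | x2)

~~x1 -> ((x3 & ~x4 & x2) <-> x3)
≡ ~~~x1 | ((x3 & ~x4 & x2) <-> x3)   [eliminate ->]
≡ ~~~x1 | (((x3 & ~x4 & x2) -> x3) & (x3 -> (x3 & ~x4 & x2)))   [eliminate <->]
≡ ~~~x1 | ((~(x3 & ~x4 & x2) | x3) & (x3 -> (x3 & ~x4 & x2)))   [eliminate ->]
≡ ~~~x1 | ((~(x3 & ~x4 & x2) | x3) & (~x3 | (x3 & ~x4 & x2)))   [eliminate ->]
≡ ~x1 | ((~(x3 & ~x4 & x2) | x3) & (~x3 | (x3 & ~x4 & x2)))   [double negation]
≡ ~x1 | ((~x3 | ~~x4 | ~x2 | x3) & (~x3 | (x3 & ~x4 & x2)))   [De Morgan]
≡ ~x1 | ((~x3 | x4 | ~x2 | x3) & (~x3 | (x3 & ~x4 & x2)))   [double negation]
≡ (~x1 | ~x3 | x4 | ~x2 | x3) & (~x1 | ~x3 | x3) & (~x1 | ~x3 | ~x4) & (~x1 | ~x3 | x2)   [distribute | over &]
≡ (~x1 | ~x3 | ~x4) & (~x1 | ~x3 | x2)   [simplify]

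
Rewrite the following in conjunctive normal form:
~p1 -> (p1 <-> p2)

~p1 -> (p1 <-> p2)
= ~~p1 | (p1 <-> p2)   [eliminate ->]
= ~~p1 | ((p1 -> p2) & (p2 -> p1))   [eliminate <->]
= ~~p1 | ((~p1 | p2) & (p2 -> p1))   [eliminate ->]
= ~~p1 | ((~p1 | p2) & (~p2 | p1))   [eliminate ->]
= p1 | ((~p1 | p2) & (~p2 | p1))   [double negation]
= (p1 | ~p1 | p2) & (p1 | ~p2 | p1)   [distribute | over &]
= p1 | ~p2   [simplify]

p1 | ~p2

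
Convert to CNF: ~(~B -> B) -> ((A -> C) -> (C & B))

~(~B -> B) -> ((A -> C) -> (C & B))
≡ ~~(~B -> B) | ((A -> C) -> (C & B))   [eliminate ->]
≡ ~~(~~B | B) | ((A -> C) -> (C & B))   [eliminate ->]
≡ ~~(~~B | B) | ~(A -> C) | (C & B)   [eliminate ->]
≡ ~~(~~B | B) | ~(~A | C) | (C & B)   [eliminate ->]
≡ ~~B | B | ~(~A | C) | (C & B)   [double negation]
≡ B | B | ~(~A | C) | (C & B)   [double negation]
≡ B | B | (~~A & ~C) | (C & B)   [De Morgan]
≡ B | B | (A & ~C) | (C & B)   [double negation]
≡ (B | B | A | C) & (B | B | A | B) & (B | B | ~C | C) & (B | B | ~C | B)   [distribute | over &]
≡ (B | A) & (B | ~C)   [simplify]

(B | A) & (B | ~C)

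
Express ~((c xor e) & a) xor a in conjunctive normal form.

~((c xor e) & a) xor a
= (~((c xor e) & a) | a) & ~(~((c xor e) & a) & a)
= (~((c | e) & ~(c & e) & a) | a) & ~(~((c xor e) & a) & a)
= (~((c | e) & ~(c & e) & a) | a) & ~(~((c | e) & ~(c & e) & a) & a)
= (~(c | e) | ~~(c & e) | ~a | a) & ~(~((c | e) & ~(c & e) & a) & a)
= ((~c & ~e) | ~~(c & e) | ~a | a) & ~(~((c | e) & ~(c & e) & a) & a)
= ((~c & ~e) | (c & e) | ~a | a) & ~(~((c | e) & ~(c & e) & a) & a)
= ((~c & ~e) | (c & e) | ~a | a) & (~~((c | e) & ~(c & e) & a) | ~a)
= ((~c & ~e) | (c & e) | ~a | a) & (((c | e) & ~(c & e) & a) | ~a)
= ((~c & ~e) | (c & e) | ~a | a) & (((c | e) & (~c | ~e) & a) | ~a)
= (~c | c | ~a | a) & (~c | e | ~a | a) & (~e | c | ~a | a) & (~e | e | ~a | a) & (c | e | ~a) & (~c | ~e | ~a) & (a | ~a)
= (c | e | ~a) & (~c | ~e | ~a)

(c | e | ~a) & (~c | ~e | ~a)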